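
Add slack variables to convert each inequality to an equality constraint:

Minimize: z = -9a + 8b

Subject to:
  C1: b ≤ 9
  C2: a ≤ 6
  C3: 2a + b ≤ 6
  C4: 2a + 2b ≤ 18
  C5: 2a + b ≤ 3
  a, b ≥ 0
min z = -9a + 8b

s.t.
  b + s1 = 9
  a + s2 = 6
  2a + b + s3 = 6
  2a + 2b + s4 = 18
  2a + b + s5 = 3
  a, b, s1, s2, s3, s4, s5 ≥ 0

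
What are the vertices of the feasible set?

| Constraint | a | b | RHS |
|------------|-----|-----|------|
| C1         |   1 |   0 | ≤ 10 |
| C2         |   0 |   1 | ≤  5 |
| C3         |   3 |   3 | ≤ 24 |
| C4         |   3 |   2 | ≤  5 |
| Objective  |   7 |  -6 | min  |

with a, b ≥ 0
Each vertex is the intersection of two constraint boundaries that also satisfies all remaining constraints:
  a = 0 and b = 0 → (0, 0)
  3a + 2b = 5 and b = 0 → (1.667, 0)
  3a + 2b = 5 and a = 0 → (0, 2.5)

Vertices: (0, 0), (1.667, 0), (0, 2.5)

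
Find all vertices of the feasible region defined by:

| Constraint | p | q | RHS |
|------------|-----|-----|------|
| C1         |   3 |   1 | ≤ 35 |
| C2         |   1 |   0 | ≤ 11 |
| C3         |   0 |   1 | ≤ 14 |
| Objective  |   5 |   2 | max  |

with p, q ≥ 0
Each vertex is the intersection of two constraint boundaries that also satisfies all remaining constraints:
  p = 0 and q = 0 → (0, 0)
  p = 11 and q = 0 → (11, 0)
  3p + q = 35 and p = 11 → (11, 2)
  3p + q = 35 and q = 14 → (7, 14)
  q = 14 and p = 0 → (0, 14)

Vertices: (0, 0), (11, 0), (11, 2), (7, 14), (0, 14)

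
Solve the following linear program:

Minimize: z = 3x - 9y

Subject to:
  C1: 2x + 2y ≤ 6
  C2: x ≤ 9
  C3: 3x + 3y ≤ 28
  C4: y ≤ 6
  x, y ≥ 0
x = 0, y = 3, z = -27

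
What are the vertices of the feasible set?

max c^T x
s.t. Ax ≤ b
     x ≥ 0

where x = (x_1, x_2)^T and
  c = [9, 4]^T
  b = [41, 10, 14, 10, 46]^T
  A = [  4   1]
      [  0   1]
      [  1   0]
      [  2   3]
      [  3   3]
Each vertex is the intersection of two constraint boundaries that also satisfies all remaining constraints:
  x_1 = 0 and x_2 = 0 → (0, 0)
  2x_1 + 3x_2 = 10 and x_2 = 0 → (5, 0)
  2x_1 + 3x_2 = 10 and x_1 = 0 → (0, 3.333)

Vertices: (0, 0), (5, 0), (0, 3.333)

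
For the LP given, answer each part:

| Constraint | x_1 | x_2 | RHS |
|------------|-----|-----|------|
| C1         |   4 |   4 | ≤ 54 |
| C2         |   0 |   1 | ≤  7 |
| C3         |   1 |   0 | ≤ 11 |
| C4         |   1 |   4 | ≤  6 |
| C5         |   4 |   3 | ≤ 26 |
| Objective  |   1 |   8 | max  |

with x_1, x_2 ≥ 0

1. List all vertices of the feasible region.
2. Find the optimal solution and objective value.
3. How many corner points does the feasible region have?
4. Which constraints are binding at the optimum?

1. (0, 0), (6, 0), (0, 1.5)
2. x_1 = 0, x_2 = 1.5, z = 12
3. 3
4. C4, x_1 ≥ 0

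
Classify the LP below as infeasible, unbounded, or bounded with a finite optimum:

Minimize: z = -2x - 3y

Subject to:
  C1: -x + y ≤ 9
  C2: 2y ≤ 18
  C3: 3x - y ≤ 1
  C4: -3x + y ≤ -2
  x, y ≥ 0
C3 requires 3x - y ≤ 1, while C4 (-3x + y ≤ -2) is equivalent to 3x - y ≥ 2. Together they would need 2 ≤ 3x - y ≤ 1, which is impossible since 2 > 1. No point satisfies all constraints.

The feasible region is empty; the LP is infeasible.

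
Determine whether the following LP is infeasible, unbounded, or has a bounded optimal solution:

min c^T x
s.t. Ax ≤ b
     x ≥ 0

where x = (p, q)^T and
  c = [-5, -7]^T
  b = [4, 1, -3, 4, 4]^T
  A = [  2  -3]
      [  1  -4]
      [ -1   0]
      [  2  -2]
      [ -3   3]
Feasible point: (3, 1) satisfies every constraint, so the LP is feasible.
Direction d = (1, 1): for each constraint row a, a·d ≤ 0 —
  (2)(1) + (-3)(1) = -1 ≤ 0
  (1)(1) + (-4)(1) = -3 ≤ 0
  (-1)(1) + (0)(1) = -1 ≤ 0
  (2)(1) + (-2)(1) = 0 ≤ 0
  (-3)(1) + (3)(1) = 0 ≤ 0
and d ≥ 0, so (3, 1) + t·d stays feasible for every t ≥ 0. Along this ray z = -5p - 7q changes by -12 per unit t, so z → −∞.

The LP is unbounded; z can be made arbitrarily small.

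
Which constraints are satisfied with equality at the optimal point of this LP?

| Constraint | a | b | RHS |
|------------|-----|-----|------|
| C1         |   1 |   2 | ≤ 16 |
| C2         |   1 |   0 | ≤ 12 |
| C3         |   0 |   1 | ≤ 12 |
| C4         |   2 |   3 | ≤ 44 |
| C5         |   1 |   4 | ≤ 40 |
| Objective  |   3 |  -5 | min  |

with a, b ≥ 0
Optimal: a = 0, b = 8
Binding: C1, a ≥ 0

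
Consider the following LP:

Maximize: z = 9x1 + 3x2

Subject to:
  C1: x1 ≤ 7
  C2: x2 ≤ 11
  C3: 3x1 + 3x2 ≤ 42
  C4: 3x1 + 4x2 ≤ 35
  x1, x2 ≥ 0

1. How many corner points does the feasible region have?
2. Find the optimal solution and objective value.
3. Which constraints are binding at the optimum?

1. 4
2. x1 = 7, x2 = 3.5, z = 73.5
3. C1, C4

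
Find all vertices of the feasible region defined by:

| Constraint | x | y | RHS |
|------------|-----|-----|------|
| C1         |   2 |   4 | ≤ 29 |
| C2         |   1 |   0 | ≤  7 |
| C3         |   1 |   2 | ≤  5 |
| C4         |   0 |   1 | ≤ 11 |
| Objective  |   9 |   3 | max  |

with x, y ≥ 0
Each vertex is the intersection of two constraint boundaries that also satisfies all remaining constraints:
  x = 0 and y = 0 → (0, 0)
  x + 2y = 5 and y = 0 → (5, 0)
  x + 2y = 5 and x = 0 → (0, 2.5)

Vertices: (0, 0), (5, 0), (0, 2.5)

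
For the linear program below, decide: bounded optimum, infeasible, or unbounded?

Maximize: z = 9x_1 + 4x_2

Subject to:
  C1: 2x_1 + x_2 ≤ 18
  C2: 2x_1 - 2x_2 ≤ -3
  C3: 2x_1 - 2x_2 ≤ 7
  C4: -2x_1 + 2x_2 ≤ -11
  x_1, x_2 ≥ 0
C2 requires 2x_1 - 2x_2 ≤ -3, while C4 (-2x_1 + 2x_2 ≤ -11) is equivalent to 2x_1 - 2x_2 ≥ 11. Together they would need 11 ≤ 2x_1 - 2x_2 ≤ -3, which is impossible since 11 > -3. No point satisfies all constraints.

Infeasible — the constraint set is empty.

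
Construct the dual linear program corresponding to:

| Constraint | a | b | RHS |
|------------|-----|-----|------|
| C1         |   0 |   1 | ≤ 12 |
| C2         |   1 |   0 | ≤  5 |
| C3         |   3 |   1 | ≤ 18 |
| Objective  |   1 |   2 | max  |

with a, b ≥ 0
Minimize: z = 12y1 + 5y2 + 18y3

Subject to:
  C1: -y2 - 3y3 ≤ -1
  C2: -y1 - y3 ≤ -2
  y1, y2, y3 ≥ 0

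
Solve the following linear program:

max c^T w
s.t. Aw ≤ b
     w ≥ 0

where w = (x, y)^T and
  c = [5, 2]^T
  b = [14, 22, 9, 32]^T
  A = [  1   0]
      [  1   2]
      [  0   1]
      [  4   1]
x = 6, y = 8, z = 46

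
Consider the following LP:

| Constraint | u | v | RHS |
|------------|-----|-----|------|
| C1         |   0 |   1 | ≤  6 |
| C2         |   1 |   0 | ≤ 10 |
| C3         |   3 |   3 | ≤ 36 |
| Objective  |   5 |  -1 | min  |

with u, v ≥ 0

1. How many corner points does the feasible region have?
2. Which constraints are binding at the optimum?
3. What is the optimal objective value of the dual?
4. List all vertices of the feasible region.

1. 5
2. C1, u ≥ 0
3. -6 (by strong duality, equal to the primal optimum)
4. (0, 0), (10, 0), (10, 2), (6, 6), (0, 6)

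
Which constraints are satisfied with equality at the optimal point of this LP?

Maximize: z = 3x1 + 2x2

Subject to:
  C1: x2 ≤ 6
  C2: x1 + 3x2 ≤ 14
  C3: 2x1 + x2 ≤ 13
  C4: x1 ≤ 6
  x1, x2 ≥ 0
Optimal: x1 = 5, x2 = 3
Binding: C2, C3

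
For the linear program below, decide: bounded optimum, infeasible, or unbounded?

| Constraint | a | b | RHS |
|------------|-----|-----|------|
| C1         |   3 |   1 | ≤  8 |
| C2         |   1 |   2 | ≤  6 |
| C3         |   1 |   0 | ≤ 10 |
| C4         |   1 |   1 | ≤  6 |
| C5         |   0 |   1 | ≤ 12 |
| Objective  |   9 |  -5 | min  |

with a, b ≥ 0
The point (0, 3) satisfies every constraint, so the LP is feasible; the constraints give a ≤ 10 and b ≤ 12, which with a, b ≥ 0 keep the feasible region inside a bounded box. A feasible, bounded LP attains a finite optimum at a vertex.

Feasible with finite optimum z* = -15 at (0, 3).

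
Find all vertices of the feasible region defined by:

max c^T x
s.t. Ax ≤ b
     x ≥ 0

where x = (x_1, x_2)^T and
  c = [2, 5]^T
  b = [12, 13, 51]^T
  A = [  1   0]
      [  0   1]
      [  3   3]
Each vertex is the intersection of two constraint boundaries that also satisfies all remaining constraints:
  x_1 = 0 and x_2 = 0 → (0, 0)
  x_1 = 12 and x_2 = 0 → (12, 0)
  x_1 = 12 and 3x_1 + 3x_2 = 51 → (12, 5)
  x_2 = 13 and 3x_1 + 3x_2 = 51 → (4, 13)
  x_2 = 13 and x_1 = 0 → (0, 13)

Vertices: (0, 0), (12, 0), (12, 5), (4, 13), (0, 13)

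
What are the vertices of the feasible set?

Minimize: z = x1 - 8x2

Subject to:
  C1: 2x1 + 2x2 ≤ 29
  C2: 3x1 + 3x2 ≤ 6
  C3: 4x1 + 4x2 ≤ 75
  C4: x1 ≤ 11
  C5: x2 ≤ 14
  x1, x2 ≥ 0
Each vertex is the intersection of two constraint boundaries that also satisfies all remaining constraints:
  x1 = 0 and x2 = 0 → (0, 0)
  3x1 + 3x2 = 6 and x2 = 0 → (2, 0)
  3x1 + 3x2 = 6 and x1 = 0 → (0, 2)

Vertices: (0, 0), (2, 0), (0, 2)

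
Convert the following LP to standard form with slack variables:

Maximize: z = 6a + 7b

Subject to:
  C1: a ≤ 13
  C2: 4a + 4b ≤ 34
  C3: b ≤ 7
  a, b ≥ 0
max z = 6a + 7b

s.t.
  a + s1 = 13
  4a + 4b + s2 = 34
  b + s3 = 7
  a, b, s1, s2, s3 ≥ 0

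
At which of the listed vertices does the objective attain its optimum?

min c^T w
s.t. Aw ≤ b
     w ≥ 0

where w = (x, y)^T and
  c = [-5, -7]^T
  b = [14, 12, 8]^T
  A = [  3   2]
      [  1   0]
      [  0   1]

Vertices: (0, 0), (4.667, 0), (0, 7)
(0, 7) with z = -49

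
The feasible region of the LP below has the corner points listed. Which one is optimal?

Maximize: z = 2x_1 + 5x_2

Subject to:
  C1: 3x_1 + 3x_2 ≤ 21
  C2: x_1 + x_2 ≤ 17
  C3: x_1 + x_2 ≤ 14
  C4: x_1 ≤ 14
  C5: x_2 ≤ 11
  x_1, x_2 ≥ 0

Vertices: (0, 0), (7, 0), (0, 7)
Evaluating z = 2x_1 + 5x_2 at each vertex:
  (0, 0): z = 0
  (7, 0): z = 14
  (0, 7): z = 35

The largest value is z = 35, attained at (0, 7).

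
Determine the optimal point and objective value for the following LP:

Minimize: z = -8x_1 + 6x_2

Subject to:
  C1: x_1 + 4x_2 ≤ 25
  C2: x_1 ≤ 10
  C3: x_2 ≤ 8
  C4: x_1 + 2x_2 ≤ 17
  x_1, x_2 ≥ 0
Each vertex is the intersection of two constraint boundaries that also satisfies all remaining constraints:
  x_1 = 0 and x_2 = 0 → (0, 0)
  x_1 = 10 and x_2 = 0 → (10, 0)
  x_1 = 10 and x_1 + 2x_2 = 17 → (10, 3.5)
  x_1 + 4x_2 = 25 and x_1 + 2x_2 = 17 → (9, 4)
  x_1 + 4x_2 = 25 and x_1 = 0 → (0, 6.25)

Evaluating z = -8x_1 + 6x_2 at each vertex:
  (0, 0): z = 0
  (10, 0): z = -80
  (10, 3.5): z = -59
  (9, 4): z = -48
  (0, 6.25): z = 37.5

The minimum is at (10, 0) with z = -80.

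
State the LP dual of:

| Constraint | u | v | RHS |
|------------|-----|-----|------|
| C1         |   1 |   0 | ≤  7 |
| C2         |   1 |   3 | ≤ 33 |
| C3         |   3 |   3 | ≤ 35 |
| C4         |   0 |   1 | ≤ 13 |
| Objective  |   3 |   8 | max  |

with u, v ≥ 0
Minimize: z = 7y1 + 33y2 + 35y3 + 13y4

Subject to:
  C1: -y1 - y2 - 3y3 ≤ -3
  C2: -3y2 - 3y3 - y4 ≤ -8
  y1, y2, y3, y4 ≥ 0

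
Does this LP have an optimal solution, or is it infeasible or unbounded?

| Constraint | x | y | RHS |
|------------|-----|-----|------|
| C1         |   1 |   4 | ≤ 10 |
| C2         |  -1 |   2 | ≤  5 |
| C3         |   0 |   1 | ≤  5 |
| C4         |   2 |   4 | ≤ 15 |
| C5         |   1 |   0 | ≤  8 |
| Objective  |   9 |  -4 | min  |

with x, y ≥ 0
The point (0, 2.5) satisfies every constraint, so the LP is feasible; the constraints give x ≤ 8 and y ≤ 5, which with x, y ≥ 0 keep the feasible region inside a bounded box. A feasible, bounded LP attains a finite optimum at a vertex.

Evaluating z = 9x - 4y at each vertex:
  (0, 0): z = 0
  (7.5, 0): z = 67.5
  (5, 1.25): z = 40
  (0, 2.5): z = -10

Feasible with finite optimum z* = -10 at (0, 2.5).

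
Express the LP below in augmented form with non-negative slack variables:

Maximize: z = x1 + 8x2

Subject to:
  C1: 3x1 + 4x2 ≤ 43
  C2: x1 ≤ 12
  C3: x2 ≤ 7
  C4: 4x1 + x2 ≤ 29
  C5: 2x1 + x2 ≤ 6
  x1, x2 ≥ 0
max z = x1 + 8x2

s.t.
  3x1 + 4x2 + s1 = 43
  x1 + s2 = 12
  x2 + s3 = 7
  4x1 + x2 + s4 = 29
  2x1 + x2 + s5 = 6
  x1, x2, s1, s2, s3, s4, s5 ≥ 0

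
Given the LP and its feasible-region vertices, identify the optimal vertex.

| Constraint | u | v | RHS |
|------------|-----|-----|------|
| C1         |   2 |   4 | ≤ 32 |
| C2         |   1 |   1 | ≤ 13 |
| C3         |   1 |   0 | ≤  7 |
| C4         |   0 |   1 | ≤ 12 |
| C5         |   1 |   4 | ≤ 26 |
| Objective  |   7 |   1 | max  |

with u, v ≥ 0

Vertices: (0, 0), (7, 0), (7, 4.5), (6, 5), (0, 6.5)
Evaluating z = 7u + v at each vertex:
  (0, 0): z = 0
  (7, 0): z = 49
  (7, 4.5): z = 53.5
  (6, 5): z = 47
  (0, 6.5): z = 6.5

The largest value is z = 53.5, attained at (7, 4.5).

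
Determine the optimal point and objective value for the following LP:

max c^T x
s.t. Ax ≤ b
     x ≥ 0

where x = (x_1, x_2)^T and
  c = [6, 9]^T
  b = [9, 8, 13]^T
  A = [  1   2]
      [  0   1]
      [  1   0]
x_1 = 9, x_2 = 0, z = 54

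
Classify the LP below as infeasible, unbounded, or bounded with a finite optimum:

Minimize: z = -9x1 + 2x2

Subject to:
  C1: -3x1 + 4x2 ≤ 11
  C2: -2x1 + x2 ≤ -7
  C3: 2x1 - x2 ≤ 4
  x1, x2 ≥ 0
C3 requires 2x1 - x2 ≤ 4, while C2 (-2x1 + x2 ≤ -7) is equivalent to 2x1 - x2 ≥ 7. Together they would need 7 ≤ 2x1 - x2 ≤ 4, which is impossible since 7 > 4. No point satisfies all constraints.

Infeasible: no point satisfies all constraints simultaneously.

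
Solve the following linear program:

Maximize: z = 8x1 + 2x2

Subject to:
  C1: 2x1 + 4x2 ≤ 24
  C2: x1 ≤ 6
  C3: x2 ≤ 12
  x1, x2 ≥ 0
x1 = 6, x2 = 3, z = 54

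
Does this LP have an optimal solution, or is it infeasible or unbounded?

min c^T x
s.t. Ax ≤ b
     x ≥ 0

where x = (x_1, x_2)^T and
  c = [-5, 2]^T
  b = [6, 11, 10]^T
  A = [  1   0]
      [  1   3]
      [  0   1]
The point (6, 0) satisfies every constraint, so the LP is feasible; the constraints give x_1 ≤ 6 and x_2 ≤ 10, which with x_1, x_2 ≥ 0 keep the feasible region inside a bounded box. A feasible, bounded LP attains a finite optimum at a vertex.

Evaluating z = -5x_1 + 2x_2 at each vertex:
  (0, 0): z = 0
  (6, 0): z = -30
  (6, 1.667): z = -26.67
  (0, 3.667): z = 7.333

Bounded optimum: z* = -30 at (6, 0).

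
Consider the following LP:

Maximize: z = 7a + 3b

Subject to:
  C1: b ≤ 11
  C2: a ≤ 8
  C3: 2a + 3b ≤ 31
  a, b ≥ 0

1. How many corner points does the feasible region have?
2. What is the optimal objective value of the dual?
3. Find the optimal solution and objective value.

1. 4
2. 71 (by strong duality, equal to the primal optimum)
3. a = 8, b = 5, z = 71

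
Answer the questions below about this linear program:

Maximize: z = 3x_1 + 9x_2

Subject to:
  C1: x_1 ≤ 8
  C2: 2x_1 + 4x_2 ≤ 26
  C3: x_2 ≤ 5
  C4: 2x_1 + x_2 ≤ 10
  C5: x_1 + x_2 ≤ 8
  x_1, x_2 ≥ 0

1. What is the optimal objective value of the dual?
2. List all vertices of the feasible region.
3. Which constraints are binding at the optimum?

1. 52.5 (by strong duality, equal to the primal optimum)
2. (0, 0), (5, 0), (2.5, 5), (0, 5)
3. C3, C4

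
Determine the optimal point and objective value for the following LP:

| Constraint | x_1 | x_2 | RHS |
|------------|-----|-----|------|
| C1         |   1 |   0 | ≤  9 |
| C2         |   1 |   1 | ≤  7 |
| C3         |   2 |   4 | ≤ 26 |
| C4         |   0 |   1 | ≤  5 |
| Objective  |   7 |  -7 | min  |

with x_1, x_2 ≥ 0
x_1 = 0, x_2 = 5, z = -35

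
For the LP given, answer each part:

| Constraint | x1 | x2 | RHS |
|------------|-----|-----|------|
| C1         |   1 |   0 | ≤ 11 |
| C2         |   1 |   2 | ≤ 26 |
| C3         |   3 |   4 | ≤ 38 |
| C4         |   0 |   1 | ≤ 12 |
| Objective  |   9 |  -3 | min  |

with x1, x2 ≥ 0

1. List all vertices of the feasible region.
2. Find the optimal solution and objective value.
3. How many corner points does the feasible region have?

1. (0, 0), (11, 0), (11, 1.25), (0, 9.5)
2. x1 = 0, x2 = 9.5, z = -28.5
3. 4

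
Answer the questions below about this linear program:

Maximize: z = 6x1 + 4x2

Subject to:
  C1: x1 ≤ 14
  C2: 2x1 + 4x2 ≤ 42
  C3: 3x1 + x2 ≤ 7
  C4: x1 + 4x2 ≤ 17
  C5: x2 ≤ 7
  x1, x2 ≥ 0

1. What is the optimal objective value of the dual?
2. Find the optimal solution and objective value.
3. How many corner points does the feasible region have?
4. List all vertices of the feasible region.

1. 22 (by strong duality, equal to the primal optimum)
2. x1 = 1, x2 = 4, z = 22
3. 4
4. (0, 0), (2.333, 0), (1, 4), (0, 4.25)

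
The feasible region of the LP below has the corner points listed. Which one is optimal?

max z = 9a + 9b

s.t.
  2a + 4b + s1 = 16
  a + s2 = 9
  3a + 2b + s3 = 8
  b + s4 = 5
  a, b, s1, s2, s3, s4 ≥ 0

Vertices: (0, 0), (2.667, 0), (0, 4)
Evaluating z = 9a + 9b at each vertex:
  (0, 0): z = 0
  (2.667, 0): z = 24
  (0, 4): z = 36

The largest value is z = 36, attained at (0, 4).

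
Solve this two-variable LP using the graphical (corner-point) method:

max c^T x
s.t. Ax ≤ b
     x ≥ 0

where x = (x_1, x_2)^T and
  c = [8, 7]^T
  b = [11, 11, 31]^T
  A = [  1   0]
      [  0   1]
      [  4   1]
Each vertex is the intersection of two constraint boundaries that also satisfies all remaining constraints:
  x_1 = 0 and x_2 = 0 → (0, 0)
  4x_1 + x_2 = 31 and x_2 = 0 → (7.75, 0)
  x_2 = 11 and 4x_1 + x_2 = 31 → (5, 11)
  x_2 = 11 and x_1 = 0 → (0, 11)

Evaluating z = 8x_1 + 7x_2 at each vertex:
  (0, 0): z = 0
  (7.75, 0): z = 62
  (5, 11): z = 117
  (0, 11): z = 77

The maximum is at (5, 11) with z = 117.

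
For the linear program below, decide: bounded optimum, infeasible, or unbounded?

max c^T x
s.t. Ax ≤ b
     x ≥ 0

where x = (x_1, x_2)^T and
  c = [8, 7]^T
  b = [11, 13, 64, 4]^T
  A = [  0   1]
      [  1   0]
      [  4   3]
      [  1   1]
The point (4, 0) satisfies every constraint, so the LP is feasible; the constraints give x_1 ≤ 13 and x_2 ≤ 11, which with x_1, x_2 ≥ 0 keep the feasible region inside a bounded box. A feasible, bounded LP attains a finite optimum at a vertex.

Evaluating z = 8x_1 + 7x_2 at each vertex:
  (0, 0): z = 0
  (4, 0): z = 32
  (0, 4): z = 28

The LP has an optimal solution: (4, 0) with z = 32.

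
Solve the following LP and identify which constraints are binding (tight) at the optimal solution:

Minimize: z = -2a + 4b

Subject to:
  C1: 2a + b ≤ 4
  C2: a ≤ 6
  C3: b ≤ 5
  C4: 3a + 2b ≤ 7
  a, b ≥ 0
Optimal: a = 2, b = 0
Slack at optimum:
  C1: slack = 0 (binding)
  C2: slack = 4
  C3: slack = 5
  C4: slack = 1
  a ≥ 0: a = 2
  b ≥ 0: b = 0 (binding)
Binding constraints: C1, b ≥ 0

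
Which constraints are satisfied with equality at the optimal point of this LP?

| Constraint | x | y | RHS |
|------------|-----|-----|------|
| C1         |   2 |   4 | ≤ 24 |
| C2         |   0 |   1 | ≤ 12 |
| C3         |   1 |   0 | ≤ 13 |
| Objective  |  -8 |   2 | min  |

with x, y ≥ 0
Optimal: x = 12, y = 0
Binding: C1, y ≥ 0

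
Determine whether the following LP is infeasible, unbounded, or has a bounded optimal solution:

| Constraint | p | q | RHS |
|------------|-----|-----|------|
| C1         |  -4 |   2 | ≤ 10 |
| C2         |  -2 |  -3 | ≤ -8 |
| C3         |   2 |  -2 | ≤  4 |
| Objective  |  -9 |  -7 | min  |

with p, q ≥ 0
Feasible point: (0, 3) satisfies every constraint, so the LP is feasible.
Direction d = (1, 1): for each constraint row a, a·d ≤ 0 —
  (-4)(1) + (2)(1) = -2 ≤ 0
  (-2)(1) + (-3)(1) = -5 ≤ 0
  (2)(1) + (-2)(1) = 0 ≤ 0
and d ≥ 0, so (0, 3) + t·d stays feasible for every t ≥ 0. Along this ray z = -9p - 7q changes by -16 per unit t, so z → −∞.

Unbounded — the objective can decrease without bound over the feasible region.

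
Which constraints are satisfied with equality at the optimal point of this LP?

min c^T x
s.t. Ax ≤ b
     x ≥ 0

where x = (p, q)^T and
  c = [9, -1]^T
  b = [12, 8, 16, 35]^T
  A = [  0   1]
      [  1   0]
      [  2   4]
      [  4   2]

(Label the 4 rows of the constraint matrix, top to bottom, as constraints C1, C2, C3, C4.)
Optimal: p = 0, q = 4
Slack at optimum:
  C1: slack = 8
  C2: slack = 8
  C3: slack = 0 (binding)
  C4: slack = 27
  p ≥ 0: p = 0 (binding)
  q ≥ 0: q = 4
Binding constraints: C3, p ≥ 0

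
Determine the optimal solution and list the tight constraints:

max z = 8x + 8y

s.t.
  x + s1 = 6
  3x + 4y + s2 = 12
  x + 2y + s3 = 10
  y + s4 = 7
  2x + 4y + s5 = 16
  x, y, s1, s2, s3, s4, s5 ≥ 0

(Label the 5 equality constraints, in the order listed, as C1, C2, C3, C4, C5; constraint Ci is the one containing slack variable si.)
Optimal: x = 4, y = 0
Binding: C2, y ≥ 0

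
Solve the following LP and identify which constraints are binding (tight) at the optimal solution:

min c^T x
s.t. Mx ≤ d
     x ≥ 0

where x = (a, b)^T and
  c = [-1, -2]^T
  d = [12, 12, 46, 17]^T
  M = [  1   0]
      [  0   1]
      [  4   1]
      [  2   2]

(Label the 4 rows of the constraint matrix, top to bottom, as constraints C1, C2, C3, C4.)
Optimal: a = 0, b = 8.5
Binding: C4, a ≥ 0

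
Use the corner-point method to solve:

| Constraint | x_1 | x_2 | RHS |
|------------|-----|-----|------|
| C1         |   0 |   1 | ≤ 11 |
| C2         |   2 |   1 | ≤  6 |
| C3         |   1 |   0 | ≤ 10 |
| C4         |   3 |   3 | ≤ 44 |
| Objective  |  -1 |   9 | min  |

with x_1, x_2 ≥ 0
x_1 = 3, x_2 = 0, z = -3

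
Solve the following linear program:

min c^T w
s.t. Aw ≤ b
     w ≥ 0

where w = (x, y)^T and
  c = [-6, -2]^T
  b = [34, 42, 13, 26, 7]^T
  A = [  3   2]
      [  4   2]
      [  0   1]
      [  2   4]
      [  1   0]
x = 7, y = 3, z = -48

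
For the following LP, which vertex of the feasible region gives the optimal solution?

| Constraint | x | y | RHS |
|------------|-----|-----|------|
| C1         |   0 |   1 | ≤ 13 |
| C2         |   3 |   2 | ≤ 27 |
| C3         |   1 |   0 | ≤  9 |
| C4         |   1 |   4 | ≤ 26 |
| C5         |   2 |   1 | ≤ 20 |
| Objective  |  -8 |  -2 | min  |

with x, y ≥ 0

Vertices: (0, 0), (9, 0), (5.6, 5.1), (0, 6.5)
(9, 0) with z = -72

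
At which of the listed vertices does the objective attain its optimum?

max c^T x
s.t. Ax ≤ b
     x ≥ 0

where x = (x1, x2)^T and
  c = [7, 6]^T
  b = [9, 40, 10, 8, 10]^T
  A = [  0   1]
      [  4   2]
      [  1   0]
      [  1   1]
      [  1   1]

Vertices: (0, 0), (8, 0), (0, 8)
(8, 0) with z = 56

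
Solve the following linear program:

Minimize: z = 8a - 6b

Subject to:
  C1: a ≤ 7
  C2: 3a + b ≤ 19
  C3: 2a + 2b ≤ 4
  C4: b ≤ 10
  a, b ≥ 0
Each vertex is the intersection of two constraint boundaries that also satisfies all remaining constraints:
  a = 0 and b = 0 → (0, 0)
  2a + 2b = 4 and b = 0 → (2, 0)
  2a + 2b = 4 and a = 0 → (0, 2)

Evaluating z = 8a - 6b at each vertex:
  (0, 0): z = 0
  (2, 0): z = 16
  (0, 2): z = -12

The minimum is at (0, 2) with z = -12.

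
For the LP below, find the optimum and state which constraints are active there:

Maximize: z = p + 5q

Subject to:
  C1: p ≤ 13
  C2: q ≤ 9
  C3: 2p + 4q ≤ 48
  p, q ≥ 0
Optimal: p = 6, q = 9
Slack at optimum:
  C1: slack = 7
  C2: slack = 0 (binding)
  C3: slack = 0 (binding)
  p ≥ 0: p = 6
  q ≥ 0: q = 9
Binding constraints: C2, C3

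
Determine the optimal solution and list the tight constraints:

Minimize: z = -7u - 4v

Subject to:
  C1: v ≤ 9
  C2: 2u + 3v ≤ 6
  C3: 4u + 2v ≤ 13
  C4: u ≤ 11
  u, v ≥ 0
Optimal: u = 3, v = 0
Binding: C2, v ≥ 0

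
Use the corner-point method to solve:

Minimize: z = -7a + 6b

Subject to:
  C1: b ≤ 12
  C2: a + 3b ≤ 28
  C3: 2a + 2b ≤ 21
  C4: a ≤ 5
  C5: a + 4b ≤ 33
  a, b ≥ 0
a = 5, b = 0, z = -35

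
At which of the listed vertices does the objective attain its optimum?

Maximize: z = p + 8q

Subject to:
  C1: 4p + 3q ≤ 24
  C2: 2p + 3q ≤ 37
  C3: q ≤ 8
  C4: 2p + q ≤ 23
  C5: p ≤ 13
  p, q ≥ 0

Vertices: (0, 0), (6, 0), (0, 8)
Evaluating z = p + 8q at each vertex:
  (0, 0): z = 0
  (6, 0): z = 6
  (0, 8): z = 64

The largest value is z = 64, attained at (0, 8).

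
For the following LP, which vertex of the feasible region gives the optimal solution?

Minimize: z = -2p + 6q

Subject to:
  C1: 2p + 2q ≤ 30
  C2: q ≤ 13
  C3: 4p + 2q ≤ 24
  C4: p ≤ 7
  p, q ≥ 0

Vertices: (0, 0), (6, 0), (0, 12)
Evaluating z = -2p + 6q at each vertex:
  (0, 0): z = 0
  (6, 0): z = -12
  (0, 12): z = 72

The smallest value is z = -12, attained at (6, 0).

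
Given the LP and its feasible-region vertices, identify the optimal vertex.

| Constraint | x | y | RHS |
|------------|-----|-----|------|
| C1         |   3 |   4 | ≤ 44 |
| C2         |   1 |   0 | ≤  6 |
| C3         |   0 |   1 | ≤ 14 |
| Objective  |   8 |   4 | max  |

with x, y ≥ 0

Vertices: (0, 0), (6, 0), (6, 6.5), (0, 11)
(6, 6.5) with z = 74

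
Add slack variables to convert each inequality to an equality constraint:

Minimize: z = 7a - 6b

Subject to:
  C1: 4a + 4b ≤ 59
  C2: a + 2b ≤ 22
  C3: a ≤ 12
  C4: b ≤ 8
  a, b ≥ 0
min z = 7a - 6b

s.t.
  4a + 4b + s1 = 59
  a + 2b + s2 = 22
  a + s3 = 12
  b + s4 = 8
  a, b, s1, s2, s3, s4 ≥ 0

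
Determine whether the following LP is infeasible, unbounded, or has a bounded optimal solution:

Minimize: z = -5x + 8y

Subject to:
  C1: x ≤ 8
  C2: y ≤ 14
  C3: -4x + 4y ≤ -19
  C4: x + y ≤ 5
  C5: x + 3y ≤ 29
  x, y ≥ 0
The point (5, 0) satisfies every constraint, so the LP is feasible; the constraints give x ≤ 8 and y ≤ 14, which with x, y ≥ 0 keep the feasible region inside a bounded box. A feasible, bounded LP attains a finite optimum at a vertex.

The LP has an optimal solution: (5, 0) with z = -25.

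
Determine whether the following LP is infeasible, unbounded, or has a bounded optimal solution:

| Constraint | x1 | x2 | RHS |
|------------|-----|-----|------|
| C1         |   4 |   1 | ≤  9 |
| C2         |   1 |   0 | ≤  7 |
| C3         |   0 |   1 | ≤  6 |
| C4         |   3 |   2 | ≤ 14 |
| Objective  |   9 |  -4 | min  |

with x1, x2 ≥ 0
The point (0, 6) satisfies every constraint, so the LP is feasible; the constraints give x1 ≤ 7 and x2 ≤ 6, which with x1, x2 ≥ 0 keep the feasible region inside a bounded box. A feasible, bounded LP attains a finite optimum at a vertex.

Evaluating z = 9x1 - 4x2 at each vertex:
  (0, 0): z = 0
  (2.25, 0): z = 20.25
  (0.8, 5.8): z = -16
  (0.6667, 6): z = -18
  (0, 6): z = -24

Feasible with finite optimum z* = -24 at (0, 6).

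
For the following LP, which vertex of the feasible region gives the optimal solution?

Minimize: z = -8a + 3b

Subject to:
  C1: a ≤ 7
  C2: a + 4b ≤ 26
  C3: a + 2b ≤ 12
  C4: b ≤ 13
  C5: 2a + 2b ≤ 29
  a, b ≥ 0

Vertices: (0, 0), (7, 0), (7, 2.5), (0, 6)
Evaluating z = -8a + 3b at each vertex:
  (0, 0): z = 0
  (7, 0): z = -56
  (7, 2.5): z = -48.5
  (0, 6): z = 18

The smallest value is z = -56, attained at (7, 0).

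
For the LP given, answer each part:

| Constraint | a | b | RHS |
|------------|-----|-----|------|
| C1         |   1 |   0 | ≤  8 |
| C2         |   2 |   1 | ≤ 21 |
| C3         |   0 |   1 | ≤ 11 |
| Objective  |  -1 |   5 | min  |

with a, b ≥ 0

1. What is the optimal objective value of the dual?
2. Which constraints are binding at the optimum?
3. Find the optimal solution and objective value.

1. -8 (by strong duality, equal to the primal optimum)
2. C1, b ≥ 0
3. a = 8, b = 0, z = -8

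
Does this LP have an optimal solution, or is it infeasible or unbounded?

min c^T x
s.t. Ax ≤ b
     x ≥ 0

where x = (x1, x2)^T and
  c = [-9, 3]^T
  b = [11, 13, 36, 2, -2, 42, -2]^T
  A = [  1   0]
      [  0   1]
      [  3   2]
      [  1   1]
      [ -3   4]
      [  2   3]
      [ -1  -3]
The point (2, 0) satisfies every constraint, so the LP is feasible; the constraints give x1 ≤ 11 and x2 ≤ 13, which with x1, x2 ≥ 0 keep the feasible region inside a bounded box. A feasible, bounded LP attains a finite optimum at a vertex.

Evaluating z = -9x1 + 3x2 at each vertex:
  (2, 0): z = -18
  (1.429, 0.5714): z = -11.14
  (1.077, 0.3077): z = -8.769

Feasible with finite optimum z* = -18 at (2, 0).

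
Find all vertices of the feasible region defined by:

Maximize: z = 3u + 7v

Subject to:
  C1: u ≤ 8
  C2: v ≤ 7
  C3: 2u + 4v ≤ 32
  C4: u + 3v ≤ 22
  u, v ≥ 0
Each vertex is the intersection of two constraint boundaries that also satisfies all remaining constraints:
  u = 0 and v = 0 → (0, 0)
  u = 8 and v = 0 → (8, 0)
  u = 8 and 2u + 4v = 32 → (8, 4)
  2u + 4v = 32 and u + 3v = 22 → (4, 6)
  v = 7 and u + 3v = 22 → (1, 7)
  v = 7 and u = 0 → (0, 7)

Vertices: (0, 0), (8, 0), (8, 4), (4, 6), (1, 7), (0, 7)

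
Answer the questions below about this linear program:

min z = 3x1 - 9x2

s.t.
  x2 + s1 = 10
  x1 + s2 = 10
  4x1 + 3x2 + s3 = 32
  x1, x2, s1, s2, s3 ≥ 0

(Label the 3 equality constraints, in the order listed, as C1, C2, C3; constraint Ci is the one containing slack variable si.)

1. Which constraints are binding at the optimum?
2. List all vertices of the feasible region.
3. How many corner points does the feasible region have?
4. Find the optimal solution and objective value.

1. C1, x1 ≥ 0
2. (0, 0), (8, 0), (0.5, 10), (0, 10)
3. 4
4. x1 = 0, x2 = 10, z = -90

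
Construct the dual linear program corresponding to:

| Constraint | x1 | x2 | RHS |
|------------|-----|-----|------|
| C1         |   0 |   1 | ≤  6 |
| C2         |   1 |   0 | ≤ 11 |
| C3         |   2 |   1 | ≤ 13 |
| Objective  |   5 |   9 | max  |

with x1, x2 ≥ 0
Minimize: z = 6y1 + 11y2 + 13y3

Subject to:
  C1: -y2 - 2y3 ≤ -5
  C2: -y1 - y3 ≤ -9
  y1, y2, y3 ≥ 0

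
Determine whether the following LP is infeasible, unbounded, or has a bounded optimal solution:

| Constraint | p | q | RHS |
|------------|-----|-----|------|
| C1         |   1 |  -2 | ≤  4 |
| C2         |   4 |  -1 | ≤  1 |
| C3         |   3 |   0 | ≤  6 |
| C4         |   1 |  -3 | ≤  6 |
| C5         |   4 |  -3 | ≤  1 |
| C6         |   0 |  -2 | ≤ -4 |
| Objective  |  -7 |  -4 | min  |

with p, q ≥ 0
Feasible point: (0, 2) satisfies every constraint, so the LP is feasible.
Direction d = (0, 1): for each constraint row a, a·d ≤ 0 —
  (1)(0) + (-2)(1) = -2 ≤ 0
  (4)(0) + (-1)(1) = -1 ≤ 0
  (3)(0) + (0)(1) = 0 ≤ 0
  (1)(0) + (-3)(1) = -3 ≤ 0
  (4)(0) + (-3)(1) = -3 ≤ 0
  (0)(0) + (-2)(1) = -2 ≤ 0
and d ≥ 0, so (0, 2) + t·d stays feasible for every t ≥ 0. Along this ray z = -7p - 4q changes by -4 per unit t, so z → −∞.

Unbounded: there is a feasible ray along which z → −∞.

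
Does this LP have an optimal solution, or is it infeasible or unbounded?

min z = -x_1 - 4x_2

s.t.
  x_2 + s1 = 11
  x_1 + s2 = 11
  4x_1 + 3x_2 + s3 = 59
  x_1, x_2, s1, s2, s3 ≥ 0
The point (6.5, 11) satisfies every constraint, so the LP is feasible; the constraints give x_1 ≤ 11 and x_2 ≤ 11, which with x_1, x_2 ≥ 0 keep the feasible region inside a bounded box. A feasible, bounded LP attains a finite optimum at a vertex.

Evaluating z = -x_1 - 4x_2 at each vertex:
  (0, 0): z = 0
  (11, 0): z = -11
  (11, 5): z = -31
  (6.5, 11): z = -50.5
  (0, 11): z = -44

Bounded optimum: z* = -50.5 at (6.5, 11).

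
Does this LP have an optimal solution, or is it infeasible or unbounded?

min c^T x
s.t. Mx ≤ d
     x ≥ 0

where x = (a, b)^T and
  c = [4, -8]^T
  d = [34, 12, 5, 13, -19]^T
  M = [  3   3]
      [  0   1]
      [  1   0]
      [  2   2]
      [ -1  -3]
The point (0, 6.5) satisfies every constraint, so the LP is feasible; the constraints give a ≤ 5 and b ≤ 12, which with a, b ≥ 0 keep the feasible region inside a bounded box. A feasible, bounded LP attains a finite optimum at a vertex.

Bounded optimum: z* = -52 at (0, 6.5).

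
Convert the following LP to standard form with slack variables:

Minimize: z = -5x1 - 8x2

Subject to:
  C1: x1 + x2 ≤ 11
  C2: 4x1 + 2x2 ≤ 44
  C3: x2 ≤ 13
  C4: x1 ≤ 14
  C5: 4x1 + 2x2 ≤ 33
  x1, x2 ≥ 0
min z = -5x1 - 8x2

s.t.
  x1 + x2 + s1 = 11
  4x1 + 2x2 + s2 = 44
  x2 + s3 = 13
  x1 + s4 = 14
  4x1 + 2x2 + s5 = 33
  x1, x2, s1, s2, s3, s4, s5 ≥ 0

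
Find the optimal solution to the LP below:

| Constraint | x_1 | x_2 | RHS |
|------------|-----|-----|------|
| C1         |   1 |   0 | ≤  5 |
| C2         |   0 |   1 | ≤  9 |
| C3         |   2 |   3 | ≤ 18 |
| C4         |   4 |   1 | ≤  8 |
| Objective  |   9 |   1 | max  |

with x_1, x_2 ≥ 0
x_1 = 2, x_2 = 0, z = 18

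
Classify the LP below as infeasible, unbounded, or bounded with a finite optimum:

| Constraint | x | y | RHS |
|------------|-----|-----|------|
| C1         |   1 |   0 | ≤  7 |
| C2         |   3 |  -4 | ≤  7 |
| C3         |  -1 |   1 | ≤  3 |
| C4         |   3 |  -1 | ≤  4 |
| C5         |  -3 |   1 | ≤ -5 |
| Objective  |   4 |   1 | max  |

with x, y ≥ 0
C4 requires 3x - y ≤ 4, while C5 (-3x + y ≤ -5) is equivalent to 3x - y ≥ 5. Together they would need 5 ≤ 3x - y ≤ 4, which is impossible since 5 > 4. No point satisfies all constraints.

Infeasible: no point satisfies all constraints simultaneously.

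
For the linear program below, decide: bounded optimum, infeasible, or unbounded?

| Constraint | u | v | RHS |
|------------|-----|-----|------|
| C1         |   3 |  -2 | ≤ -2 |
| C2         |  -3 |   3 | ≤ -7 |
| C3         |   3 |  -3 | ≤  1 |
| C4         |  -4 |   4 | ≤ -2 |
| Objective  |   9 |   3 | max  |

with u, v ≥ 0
C3 requires 3u - 3v ≤ 1, while C2 (-3u + 3v ≤ -7) is equivalent to 3u - 3v ≥ 7. Together they would need 7 ≤ 3u - 3v ≤ 1, which is impossible since 7 > 1. No point satisfies all constraints.

Infeasible: no point satisfies all constraints simultaneously.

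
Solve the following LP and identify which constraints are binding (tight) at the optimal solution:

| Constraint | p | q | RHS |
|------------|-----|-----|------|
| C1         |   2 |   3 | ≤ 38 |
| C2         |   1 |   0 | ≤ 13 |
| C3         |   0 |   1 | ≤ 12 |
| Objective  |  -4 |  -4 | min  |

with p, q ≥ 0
Optimal: p = 13, q = 4
Slack at optimum:
  C1: slack = 0 (binding)
  C2: slack = 0 (binding)
  C3: slack = 8
  p ≥ 0: p = 13
  q ≥ 0: q = 4
Binding constraints: C1, C2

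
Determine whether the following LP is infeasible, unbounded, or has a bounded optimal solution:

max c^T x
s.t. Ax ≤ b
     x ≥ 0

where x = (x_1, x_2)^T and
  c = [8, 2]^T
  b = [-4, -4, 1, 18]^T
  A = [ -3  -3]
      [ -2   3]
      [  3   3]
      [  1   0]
One constraint requires 3x_1 + 3x_2 ≤ 1, while the constraint -3x_1 - 3x_2 ≤ -4 is equivalent to 3x_1 + 3x_2 ≥ 4. Together they would need 4 ≤ 3x_1 + 3x_2 ≤ 1, which is impossible since 4 > 1. No point satisfies all constraints.

The feasible region is empty; the LP is infeasible.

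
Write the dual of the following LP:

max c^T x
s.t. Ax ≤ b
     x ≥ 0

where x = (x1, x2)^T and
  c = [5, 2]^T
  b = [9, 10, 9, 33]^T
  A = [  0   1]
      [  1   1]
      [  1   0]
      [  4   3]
Minimize: z = 9y1 + 10y2 + 9y3 + 33y4

Subject to:
  C1: -y2 - y3 - 4y4 ≤ -5
  C2: -y1 - y2 - 3y4 ≤ -2
  y1, y2, y3, y4 ≥ 0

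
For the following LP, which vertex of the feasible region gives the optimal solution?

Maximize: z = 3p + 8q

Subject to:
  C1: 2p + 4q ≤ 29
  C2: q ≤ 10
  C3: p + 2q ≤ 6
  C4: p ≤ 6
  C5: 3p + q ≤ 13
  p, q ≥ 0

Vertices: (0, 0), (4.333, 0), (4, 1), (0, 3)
Evaluating z = 3p + 8q at each vertex:
  (0, 0): z = 0
  (4.333, 0): z = 13
  (4, 1): z = 20
  (0, 3): z = 24

The largest value is z = 24, attained at (0, 3).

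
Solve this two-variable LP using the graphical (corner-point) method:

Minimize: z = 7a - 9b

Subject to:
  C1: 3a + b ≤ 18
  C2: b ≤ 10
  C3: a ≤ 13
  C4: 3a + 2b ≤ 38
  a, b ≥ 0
a = 0, b = 10, z = -90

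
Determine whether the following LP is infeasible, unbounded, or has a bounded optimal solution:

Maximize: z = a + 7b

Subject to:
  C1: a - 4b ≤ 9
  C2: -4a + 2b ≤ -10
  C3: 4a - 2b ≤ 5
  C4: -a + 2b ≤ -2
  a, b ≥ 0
C3 requires 4a - 2b ≤ 5, while C2 (-4a + 2b ≤ -10) is equivalent to 4a - 2b ≥ 10. Together they would need 10 ≤ 4a - 2b ≤ 5, which is impossible since 10 > 5. No point satisfies all constraints.

The feasible region is empty; the LP is infeasible.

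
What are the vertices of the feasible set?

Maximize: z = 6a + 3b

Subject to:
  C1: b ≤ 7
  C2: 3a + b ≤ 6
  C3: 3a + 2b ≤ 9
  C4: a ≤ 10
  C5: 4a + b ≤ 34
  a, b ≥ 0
Each vertex is the intersection of two constraint boundaries that also satisfies all remaining constraints:
  a = 0 and b = 0 → (0, 0)
  3a + b = 6 and b = 0 → (2, 0)
  3a + b = 6 and 3a + 2b = 9 → (1, 3)
  3a + 2b = 9 and a = 0 → (0, 4.5)

Vertices: (0, 0), (2, 0), (1, 3), (0, 4.5)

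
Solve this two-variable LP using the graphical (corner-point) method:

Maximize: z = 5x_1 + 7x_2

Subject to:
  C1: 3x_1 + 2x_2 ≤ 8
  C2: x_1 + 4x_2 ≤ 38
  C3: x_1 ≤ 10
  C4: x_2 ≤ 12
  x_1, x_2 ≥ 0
x_1 = 0, x_2 = 4, z = 28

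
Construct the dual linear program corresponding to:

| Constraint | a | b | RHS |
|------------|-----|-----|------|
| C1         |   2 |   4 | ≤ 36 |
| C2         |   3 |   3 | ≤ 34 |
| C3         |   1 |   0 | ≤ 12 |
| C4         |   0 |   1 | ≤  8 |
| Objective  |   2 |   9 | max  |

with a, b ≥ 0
Minimize: z = 36y1 + 34y2 + 12y3 + 8y4

Subject to:
  C1: -2y1 - 3y2 - y3 ≤ -2
  C2: -4y1 - 3y2 - y4 ≤ -9
  y1, y2, y3, y4 ≥ 0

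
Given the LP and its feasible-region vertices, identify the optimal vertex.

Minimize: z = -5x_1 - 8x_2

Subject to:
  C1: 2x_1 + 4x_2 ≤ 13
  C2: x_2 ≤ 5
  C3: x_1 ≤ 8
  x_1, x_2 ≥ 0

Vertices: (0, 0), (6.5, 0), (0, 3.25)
Evaluating z = -5x_1 - 8x_2 at each vertex:
  (0, 0): z = 0
  (6.5, 0): z = -32.5
  (0, 3.25): z = -26

The smallest value is z = -32.5, attained at (6.5, 0).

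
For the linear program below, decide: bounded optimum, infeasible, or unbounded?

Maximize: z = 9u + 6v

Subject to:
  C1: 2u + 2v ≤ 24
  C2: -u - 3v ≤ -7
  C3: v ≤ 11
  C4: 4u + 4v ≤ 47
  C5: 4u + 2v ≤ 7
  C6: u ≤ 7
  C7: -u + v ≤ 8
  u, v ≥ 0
The point (0, 3.5) satisfies every constraint, so the LP is feasible; the constraints give u ≤ 7 and v ≤ 11, which with u, v ≥ 0 keep the feasible region inside a bounded box. A feasible, bounded LP attains a finite optimum at a vertex.

Feasible with finite optimum z* = 21 at (0, 3.5).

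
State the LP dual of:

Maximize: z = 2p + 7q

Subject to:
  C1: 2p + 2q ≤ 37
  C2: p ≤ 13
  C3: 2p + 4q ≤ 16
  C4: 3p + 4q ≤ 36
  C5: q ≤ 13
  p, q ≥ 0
Minimize: z = 37y1 + 13y2 + 16y3 + 36y4 + 13y5

Subject to:
  C1: -2y1 - y2 - 2y3 - 3y4 ≤ -2
  C2: -2y1 - 4y3 - 4y4 - y5 ≤ -7
  y1, y2, y3, y4, y5 ≥ 0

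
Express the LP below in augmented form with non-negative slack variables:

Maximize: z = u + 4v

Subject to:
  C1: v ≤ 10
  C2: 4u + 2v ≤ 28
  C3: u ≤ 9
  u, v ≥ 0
max z = u + 4v

s.t.
  v + s1 = 10
  4u + 2v + s2 = 28
  u + s3 = 9
  u, v, s1, s2, s3 ≥ 0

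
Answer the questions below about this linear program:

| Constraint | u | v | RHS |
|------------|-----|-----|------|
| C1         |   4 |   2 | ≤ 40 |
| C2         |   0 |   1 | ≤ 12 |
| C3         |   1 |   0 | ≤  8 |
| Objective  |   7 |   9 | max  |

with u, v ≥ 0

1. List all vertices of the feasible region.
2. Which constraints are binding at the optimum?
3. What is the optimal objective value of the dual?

1. (0, 0), (8, 0), (8, 4), (4, 12), (0, 12)
2. C1, C2
3. 136 (by strong duality, equal to the primal optimum)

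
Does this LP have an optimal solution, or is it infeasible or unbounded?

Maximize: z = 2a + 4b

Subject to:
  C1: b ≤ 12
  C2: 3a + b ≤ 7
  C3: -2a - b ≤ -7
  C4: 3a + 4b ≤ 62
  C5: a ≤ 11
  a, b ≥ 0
The point (0, 7) satisfies every constraint, so the LP is feasible; the constraints give a ≤ 11 and b ≤ 12, which with a, b ≥ 0 keep the feasible region inside a bounded box. A feasible, bounded LP attains a finite optimum at a vertex.

The LP has an optimal solution: (0, 7) with z = 28.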